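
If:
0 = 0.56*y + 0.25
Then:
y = -0.45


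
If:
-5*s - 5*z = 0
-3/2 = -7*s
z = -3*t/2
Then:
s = 3/14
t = 1/7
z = -3/14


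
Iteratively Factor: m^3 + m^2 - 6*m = (m - 2)*(m^2 + 3*m) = (m - 2)*(m + 3)*(m)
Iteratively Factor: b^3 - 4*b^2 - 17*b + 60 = (b - 5)*(b^2 + b - 12) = (b - 5)*(b + 4)*(b - 3)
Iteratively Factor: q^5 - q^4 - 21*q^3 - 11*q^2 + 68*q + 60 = (q + 1)*(q^4 - 2*q^3 - 19*q^2 + 8*q + 60) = (q - 2)*(q + 1)*(q^3 - 19*q - 30) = (q - 5)*(q - 2)*(q + 1)*(q^2 + 5*q + 6) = (q - 5)*(q - 2)*(q + 1)*(q + 2)*(q + 3)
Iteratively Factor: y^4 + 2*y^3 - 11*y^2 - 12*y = (y - 3)*(y^3 + 5*y^2 + 4*y) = (y - 3)*(y + 1)*(y^2 + 4*y) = y*(y - 3)*(y + 1)*(y + 4)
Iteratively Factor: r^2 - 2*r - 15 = (r - 5)*(r + 3)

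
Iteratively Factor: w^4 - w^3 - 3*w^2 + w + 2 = (w - 1)*(w^3 - 3*w - 2) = (w - 2)*(w - 1)*(w^2 + 2*w + 1) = (w - 2)*(w - 1)*(w + 1)*(w + 1)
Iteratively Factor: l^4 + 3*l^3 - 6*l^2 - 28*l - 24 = (l + 2)*(l^3 + l^2 - 8*l - 12) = (l + 2)^2*(l^2 - l - 6) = (l - 3)*(l + 2)^2*(l + 2)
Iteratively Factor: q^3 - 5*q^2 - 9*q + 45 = (q + 3)*(q^2 - 8*q + 15) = (q - 3)*(q + 3)*(q - 5)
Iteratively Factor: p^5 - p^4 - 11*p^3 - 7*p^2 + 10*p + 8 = (p - 1)*(p^4 - 11*p^2 - 18*p - 8) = (p - 1)*(p + 1)*(p^3 - p^2 - 10*p - 8) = (p - 4)*(p - 1)*(p + 1)*(p^2 + 3*p + 2) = (p - 4)*(p - 1)*(p + 1)^2*(p + 2)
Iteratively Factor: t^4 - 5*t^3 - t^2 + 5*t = (t)*(t^3 - 5*t^2 - t + 5) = t*(t + 1)*(t^2 - 6*t + 5) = t*(t - 5)*(t + 1)*(t - 1)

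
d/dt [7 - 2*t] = -2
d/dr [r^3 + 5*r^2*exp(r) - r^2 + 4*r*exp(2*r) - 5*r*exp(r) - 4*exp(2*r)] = 5*r^2*exp(r) + 3*r^2 + 8*r*exp(2*r) + 5*r*exp(r) - 2*r - 4*exp(2*r) - 5*exp(r)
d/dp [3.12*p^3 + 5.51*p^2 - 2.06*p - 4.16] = 9.36*p^2 + 11.02*p - 2.06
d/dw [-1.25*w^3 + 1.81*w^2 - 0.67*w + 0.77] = -3.75*w^2 + 3.62*w - 0.67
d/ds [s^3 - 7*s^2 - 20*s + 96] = 3*s^2 - 14*s - 20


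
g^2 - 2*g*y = g*(g - 2*y)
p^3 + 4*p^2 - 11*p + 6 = (p - 1)^2*(p + 6)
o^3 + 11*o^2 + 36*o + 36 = (o + 2)*(o + 3)*(o + 6)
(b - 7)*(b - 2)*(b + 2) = b^3 - 7*b^2 - 4*b + 28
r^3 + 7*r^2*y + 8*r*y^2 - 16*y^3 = (r - y)*(r + 4*y)^2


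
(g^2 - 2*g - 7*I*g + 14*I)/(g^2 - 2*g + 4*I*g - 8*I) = (g - 7*I)/(g + 4*I)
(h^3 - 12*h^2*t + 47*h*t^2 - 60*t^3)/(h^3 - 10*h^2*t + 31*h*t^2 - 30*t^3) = (-h + 4*t)/(-h + 2*t)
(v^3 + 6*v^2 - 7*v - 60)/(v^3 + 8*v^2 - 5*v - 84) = (v + 5)/(v + 7)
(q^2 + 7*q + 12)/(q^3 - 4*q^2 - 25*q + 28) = (q + 3)/(q^2 - 8*q + 7)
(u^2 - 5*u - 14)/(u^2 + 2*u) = (u - 7)/u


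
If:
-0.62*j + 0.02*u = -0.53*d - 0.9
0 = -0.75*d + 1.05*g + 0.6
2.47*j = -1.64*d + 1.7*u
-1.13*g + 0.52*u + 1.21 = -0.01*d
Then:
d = -7.39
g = -5.85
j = -5.35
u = -14.90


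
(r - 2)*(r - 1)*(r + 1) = r^3 - 2*r^2 - r + 2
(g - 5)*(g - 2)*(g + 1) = g^3 - 6*g^2 + 3*g + 10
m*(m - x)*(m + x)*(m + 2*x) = m^4 + 2*m^3*x - m^2*x^2 - 2*m*x^3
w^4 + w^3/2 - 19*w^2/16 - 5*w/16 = w*(w - 1)*(w + 1/4)*(w + 5/4)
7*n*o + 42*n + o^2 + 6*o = (7*n + o)*(o + 6)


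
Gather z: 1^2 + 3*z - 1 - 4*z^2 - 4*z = -4*z^2 - z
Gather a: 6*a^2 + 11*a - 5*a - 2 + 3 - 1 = 6*a^2 + 6*a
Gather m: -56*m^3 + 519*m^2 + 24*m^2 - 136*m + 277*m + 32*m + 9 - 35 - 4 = -56*m^3 + 543*m^2 + 173*m - 30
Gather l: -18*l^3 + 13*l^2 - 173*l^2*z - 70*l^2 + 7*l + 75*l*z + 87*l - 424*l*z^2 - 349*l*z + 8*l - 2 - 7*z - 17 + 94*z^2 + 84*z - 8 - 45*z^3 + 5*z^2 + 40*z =-18*l^3 + l^2*(-173*z - 57) + l*(-424*z^2 - 274*z + 102) - 45*z^3 + 99*z^2 + 117*z - 27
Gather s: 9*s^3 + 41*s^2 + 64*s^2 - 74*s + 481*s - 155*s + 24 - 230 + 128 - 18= 9*s^3 + 105*s^2 + 252*s - 96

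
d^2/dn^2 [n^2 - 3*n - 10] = 2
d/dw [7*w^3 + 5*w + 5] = 21*w^2 + 5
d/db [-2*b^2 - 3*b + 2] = -4*b - 3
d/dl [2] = 0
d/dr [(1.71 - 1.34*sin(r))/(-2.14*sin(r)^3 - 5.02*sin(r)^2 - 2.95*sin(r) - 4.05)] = (-5.7352*sin(r)^3 + 4.2514*sin(r)^2 + 17.1684*sin(r) + 10.4715)*cos(r)/(4.5796*sin(r)^6 + 21.4856*sin(r)^5 + 37.8264*sin(r)^4 + 46.952*sin(r)^3 + 49.3645*sin(r)^2 + 23.895*sin(r) + 16.4025)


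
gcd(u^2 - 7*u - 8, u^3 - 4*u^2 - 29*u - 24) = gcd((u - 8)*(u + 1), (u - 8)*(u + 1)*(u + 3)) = u^2 - 7*u - 8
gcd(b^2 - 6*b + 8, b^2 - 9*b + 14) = b - 2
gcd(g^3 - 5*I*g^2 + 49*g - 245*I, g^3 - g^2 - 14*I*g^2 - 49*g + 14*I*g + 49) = g - 7*I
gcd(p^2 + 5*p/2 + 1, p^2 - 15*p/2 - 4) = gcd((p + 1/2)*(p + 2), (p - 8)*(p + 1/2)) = p + 1/2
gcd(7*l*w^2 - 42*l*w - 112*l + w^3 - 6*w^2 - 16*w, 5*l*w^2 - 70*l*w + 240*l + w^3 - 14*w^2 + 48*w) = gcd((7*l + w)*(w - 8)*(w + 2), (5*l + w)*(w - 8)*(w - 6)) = w - 8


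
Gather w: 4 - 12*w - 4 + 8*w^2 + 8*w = 8*w^2 - 4*w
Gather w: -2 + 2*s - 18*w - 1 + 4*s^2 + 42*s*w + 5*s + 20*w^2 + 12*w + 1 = 4*s^2 + 7*s + 20*w^2 + w*(42*s - 6) - 2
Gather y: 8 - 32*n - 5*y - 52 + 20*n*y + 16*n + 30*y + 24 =-16*n + y*(20*n + 25) - 20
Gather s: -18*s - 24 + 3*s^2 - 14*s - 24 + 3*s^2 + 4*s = 6*s^2 - 28*s - 48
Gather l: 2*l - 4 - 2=2*l - 6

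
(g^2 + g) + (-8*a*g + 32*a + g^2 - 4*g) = -8*a*g + 32*a + 2*g^2 - 3*g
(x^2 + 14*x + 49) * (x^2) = x^4 + 14*x^3 + 49*x^2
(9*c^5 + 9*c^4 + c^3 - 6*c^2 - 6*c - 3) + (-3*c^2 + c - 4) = 9*c^5 + 9*c^4 + c^3 - 9*c^2 - 5*c - 7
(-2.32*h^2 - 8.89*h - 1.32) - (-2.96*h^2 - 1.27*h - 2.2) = 0.64*h^2 - 7.62*h + 0.88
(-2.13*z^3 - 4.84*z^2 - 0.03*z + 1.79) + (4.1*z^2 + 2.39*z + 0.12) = -2.13*z^3 - 0.74*z^2 + 2.36*z + 1.91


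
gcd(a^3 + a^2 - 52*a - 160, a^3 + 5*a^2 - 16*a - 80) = a^2 + 9*a + 20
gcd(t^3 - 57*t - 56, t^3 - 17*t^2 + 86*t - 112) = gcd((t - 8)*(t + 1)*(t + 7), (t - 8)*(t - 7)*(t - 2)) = t - 8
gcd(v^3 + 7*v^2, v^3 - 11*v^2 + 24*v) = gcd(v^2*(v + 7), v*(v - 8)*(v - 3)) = v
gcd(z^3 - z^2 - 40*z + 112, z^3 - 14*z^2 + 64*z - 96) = z^2 - 8*z + 16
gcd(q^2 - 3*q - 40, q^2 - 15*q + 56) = q - 8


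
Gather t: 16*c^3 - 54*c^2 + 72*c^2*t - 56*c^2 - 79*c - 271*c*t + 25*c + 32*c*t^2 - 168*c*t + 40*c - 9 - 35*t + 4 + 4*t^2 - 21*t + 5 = 16*c^3 - 110*c^2 - 14*c + t^2*(32*c + 4) + t*(72*c^2 - 439*c - 56)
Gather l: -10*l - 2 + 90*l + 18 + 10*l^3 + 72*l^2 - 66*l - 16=10*l^3 + 72*l^2 + 14*l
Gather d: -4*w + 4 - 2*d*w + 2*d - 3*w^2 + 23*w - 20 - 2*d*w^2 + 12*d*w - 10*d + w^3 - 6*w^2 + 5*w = d*(-2*w^2 + 10*w - 8) + w^3 - 9*w^2 + 24*w - 16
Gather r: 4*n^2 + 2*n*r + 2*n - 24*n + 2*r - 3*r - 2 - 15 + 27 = 4*n^2 - 22*n + r*(2*n - 1) + 10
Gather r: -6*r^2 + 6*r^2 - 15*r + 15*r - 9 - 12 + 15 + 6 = 0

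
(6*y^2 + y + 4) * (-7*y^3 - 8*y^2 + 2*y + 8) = -42*y^5 - 55*y^4 - 24*y^3 + 18*y^2 + 16*y + 32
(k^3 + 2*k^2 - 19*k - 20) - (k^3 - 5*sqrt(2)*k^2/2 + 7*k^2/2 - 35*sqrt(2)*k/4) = -3*k^2/2 + 5*sqrt(2)*k^2/2 - 19*k + 35*sqrt(2)*k/4 - 20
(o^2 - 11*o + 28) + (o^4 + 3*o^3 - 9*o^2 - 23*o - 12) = o^4 + 3*o^3 - 8*o^2 - 34*o + 16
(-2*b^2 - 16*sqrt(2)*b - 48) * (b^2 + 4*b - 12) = -2*b^4 - 16*sqrt(2)*b^3 - 8*b^3 - 64*sqrt(2)*b^2 - 24*b^2 - 192*b + 192*sqrt(2)*b + 576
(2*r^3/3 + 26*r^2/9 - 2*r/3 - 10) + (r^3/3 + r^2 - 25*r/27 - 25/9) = r^3 + 35*r^2/9 - 43*r/27 - 115/9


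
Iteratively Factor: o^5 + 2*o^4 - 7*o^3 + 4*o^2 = (o + 4)*(o^4 - 2*o^3 + o^2) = (o - 1)*(o + 4)*(o^3 - o^2) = o*(o - 1)*(o + 4)*(o^2 - o) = o^2*(o - 1)*(o + 4)*(o - 1)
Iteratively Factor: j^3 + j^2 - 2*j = (j + 2)*(j^2 - j) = (j - 1)*(j + 2)*(j)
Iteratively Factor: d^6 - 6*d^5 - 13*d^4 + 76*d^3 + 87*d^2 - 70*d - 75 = (d - 5)*(d^5 - d^4 - 18*d^3 - 14*d^2 + 17*d + 15) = (d - 5)*(d + 3)*(d^4 - 4*d^3 - 6*d^2 + 4*d + 5) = (d - 5)*(d + 1)*(d + 3)*(d^3 - 5*d^2 - d + 5) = (d - 5)^2*(d + 1)*(d + 3)*(d^2 - 1) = (d - 5)^2*(d + 1)^2*(d + 3)*(d - 1)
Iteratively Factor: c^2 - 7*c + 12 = (c - 4)*(c - 3)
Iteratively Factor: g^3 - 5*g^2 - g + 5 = (g - 1)*(g^2 - 4*g - 5) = (g - 5)*(g - 1)*(g + 1)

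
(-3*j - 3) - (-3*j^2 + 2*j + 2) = 3*j^2 - 5*j - 5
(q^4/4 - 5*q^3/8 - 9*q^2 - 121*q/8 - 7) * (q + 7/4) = q^5/4 - 3*q^4/16 - 323*q^3/32 - 247*q^2/8 - 1071*q/32 - 49/4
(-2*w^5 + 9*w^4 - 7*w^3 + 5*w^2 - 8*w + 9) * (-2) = 4*w^5 - 18*w^4 + 14*w^3 - 10*w^2 + 16*w - 18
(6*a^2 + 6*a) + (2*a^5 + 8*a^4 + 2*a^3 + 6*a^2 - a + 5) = 2*a^5 + 8*a^4 + 2*a^3 + 12*a^2 + 5*a + 5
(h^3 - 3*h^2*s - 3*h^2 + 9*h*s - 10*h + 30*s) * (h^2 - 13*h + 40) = h^5 - 3*h^4*s - 16*h^4 + 48*h^3*s + 69*h^3 - 207*h^2*s + 10*h^2 - 30*h*s - 400*h + 1200*s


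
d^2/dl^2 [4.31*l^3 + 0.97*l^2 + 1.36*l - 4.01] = 25.86*l + 1.94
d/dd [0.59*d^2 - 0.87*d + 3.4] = 1.18*d - 0.87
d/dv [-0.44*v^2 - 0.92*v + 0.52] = -0.88*v - 0.92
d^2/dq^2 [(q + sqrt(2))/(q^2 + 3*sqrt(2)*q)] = 2*(q^3 + 3*sqrt(2)*q^2 + 18*q + 18*sqrt(2))/(q^3*(q^3 + 9*sqrt(2)*q^2 + 54*q + 54*sqrt(2)))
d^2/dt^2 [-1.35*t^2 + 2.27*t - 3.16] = -2.70000000000000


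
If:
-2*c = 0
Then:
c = 0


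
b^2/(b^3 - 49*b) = b/(b^2 - 49)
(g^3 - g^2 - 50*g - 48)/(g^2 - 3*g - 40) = (g^2 + 7*g + 6)/(g + 5)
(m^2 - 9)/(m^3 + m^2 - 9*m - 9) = 1/(m + 1)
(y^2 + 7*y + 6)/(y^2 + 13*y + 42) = (y + 1)/(y + 7)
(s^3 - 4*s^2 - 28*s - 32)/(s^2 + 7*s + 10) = (s^2 - 6*s - 16)/(s + 5)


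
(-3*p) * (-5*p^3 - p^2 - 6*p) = 15*p^4 + 3*p^3 + 18*p^2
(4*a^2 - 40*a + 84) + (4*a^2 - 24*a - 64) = 8*a^2 - 64*a + 20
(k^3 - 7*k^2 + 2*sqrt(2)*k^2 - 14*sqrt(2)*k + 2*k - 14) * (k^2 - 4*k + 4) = k^5 - 11*k^4 + 2*sqrt(2)*k^4 - 22*sqrt(2)*k^3 + 34*k^3 - 50*k^2 + 64*sqrt(2)*k^2 - 56*sqrt(2)*k + 64*k - 56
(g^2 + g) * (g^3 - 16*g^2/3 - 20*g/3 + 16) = g^5 - 13*g^4/3 - 12*g^3 + 28*g^2/3 + 16*g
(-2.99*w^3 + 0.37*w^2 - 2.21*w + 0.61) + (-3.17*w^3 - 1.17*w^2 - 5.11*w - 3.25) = -6.16*w^3 - 0.8*w^2 - 7.32*w - 2.64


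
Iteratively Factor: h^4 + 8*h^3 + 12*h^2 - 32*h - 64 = (h + 4)*(h^3 + 4*h^2 - 4*h - 16) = (h + 2)*(h + 4)*(h^2 + 2*h - 8) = (h + 2)*(h + 4)^2*(h - 2)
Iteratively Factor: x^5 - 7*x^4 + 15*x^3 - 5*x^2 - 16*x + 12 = (x - 3)*(x^4 - 4*x^3 + 3*x^2 + 4*x - 4) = (x - 3)*(x - 2)*(x^3 - 2*x^2 - x + 2) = (x - 3)*(x - 2)^2*(x^2 - 1) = (x - 3)*(x - 2)^2*(x - 1)*(x + 1)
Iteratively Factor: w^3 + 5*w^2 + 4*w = (w + 1)*(w^2 + 4*w) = (w + 1)*(w + 4)*(w)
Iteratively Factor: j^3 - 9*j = (j - 3)*(j^2 + 3*j) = (j - 3)*(j + 3)*(j)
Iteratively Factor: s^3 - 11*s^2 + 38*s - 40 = (s - 4)*(s^2 - 7*s + 10) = (s - 5)*(s - 4)*(s - 2)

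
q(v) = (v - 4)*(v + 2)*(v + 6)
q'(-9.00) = 151.00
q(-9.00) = -273.00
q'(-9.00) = 151.00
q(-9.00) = -273.00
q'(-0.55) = -23.49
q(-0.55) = -35.96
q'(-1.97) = -24.12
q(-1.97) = -0.72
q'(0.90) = -10.37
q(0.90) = -62.03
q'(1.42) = -2.59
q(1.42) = -65.47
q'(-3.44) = -12.02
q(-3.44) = 27.43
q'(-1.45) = -25.29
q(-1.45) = -13.64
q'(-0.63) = -23.85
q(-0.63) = -34.06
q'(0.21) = -18.19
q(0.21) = -52.01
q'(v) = (v - 4)*(v + 2) + (v - 4)*(v + 6) + (v + 2)*(v + 6) = 3*v^2 + 8*v - 20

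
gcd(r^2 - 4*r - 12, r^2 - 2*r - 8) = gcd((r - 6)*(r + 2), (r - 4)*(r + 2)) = r + 2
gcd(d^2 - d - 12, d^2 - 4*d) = d - 4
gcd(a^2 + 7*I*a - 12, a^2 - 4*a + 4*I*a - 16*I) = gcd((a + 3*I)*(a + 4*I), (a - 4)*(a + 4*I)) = a + 4*I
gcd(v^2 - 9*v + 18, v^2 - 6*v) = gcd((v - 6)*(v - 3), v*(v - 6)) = v - 6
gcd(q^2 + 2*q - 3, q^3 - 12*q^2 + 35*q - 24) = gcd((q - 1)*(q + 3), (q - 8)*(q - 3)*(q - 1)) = q - 1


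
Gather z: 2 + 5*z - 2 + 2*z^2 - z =2*z^2 + 4*z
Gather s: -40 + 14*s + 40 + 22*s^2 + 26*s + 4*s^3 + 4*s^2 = 4*s^3 + 26*s^2 + 40*s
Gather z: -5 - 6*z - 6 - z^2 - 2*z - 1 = -z^2 - 8*z - 12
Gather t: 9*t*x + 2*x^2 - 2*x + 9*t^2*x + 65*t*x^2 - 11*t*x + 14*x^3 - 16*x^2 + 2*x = 9*t^2*x + t*(65*x^2 - 2*x) + 14*x^3 - 14*x^2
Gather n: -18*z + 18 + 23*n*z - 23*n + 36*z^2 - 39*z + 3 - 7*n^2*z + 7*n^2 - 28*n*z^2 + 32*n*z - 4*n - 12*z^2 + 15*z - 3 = n^2*(7 - 7*z) + n*(-28*z^2 + 55*z - 27) + 24*z^2 - 42*z + 18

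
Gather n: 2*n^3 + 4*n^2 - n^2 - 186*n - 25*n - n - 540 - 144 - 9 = 2*n^3 + 3*n^2 - 212*n - 693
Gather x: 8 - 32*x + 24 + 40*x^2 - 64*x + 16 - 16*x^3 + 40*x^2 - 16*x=-16*x^3 + 80*x^2 - 112*x + 48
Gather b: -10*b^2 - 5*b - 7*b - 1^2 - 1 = -10*b^2 - 12*b - 2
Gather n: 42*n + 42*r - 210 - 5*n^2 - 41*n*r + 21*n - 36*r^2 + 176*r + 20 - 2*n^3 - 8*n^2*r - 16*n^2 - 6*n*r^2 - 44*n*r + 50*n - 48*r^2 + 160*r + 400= -2*n^3 + n^2*(-8*r - 21) + n*(-6*r^2 - 85*r + 113) - 84*r^2 + 378*r + 210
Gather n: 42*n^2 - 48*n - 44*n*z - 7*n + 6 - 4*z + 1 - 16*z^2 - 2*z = 42*n^2 + n*(-44*z - 55) - 16*z^2 - 6*z + 7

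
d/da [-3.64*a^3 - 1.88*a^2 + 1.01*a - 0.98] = -10.92*a^2 - 3.76*a + 1.01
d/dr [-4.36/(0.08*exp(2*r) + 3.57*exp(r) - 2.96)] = (0.6976*exp(r) + 15.5652)*exp(r)/(0.08*exp(2*r) + 3.57*exp(r) - 2.96)^2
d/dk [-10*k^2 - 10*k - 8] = -20*k - 10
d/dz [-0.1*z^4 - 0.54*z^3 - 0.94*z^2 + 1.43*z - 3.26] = -0.4*z^3 - 1.62*z^2 - 1.88*z + 1.43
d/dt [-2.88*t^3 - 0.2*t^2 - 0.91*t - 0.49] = -8.64*t^2 - 0.4*t - 0.91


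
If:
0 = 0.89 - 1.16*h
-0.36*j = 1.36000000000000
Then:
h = 0.77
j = -3.78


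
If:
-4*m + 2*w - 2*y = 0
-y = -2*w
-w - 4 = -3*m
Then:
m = 4/5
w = -8/5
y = -16/5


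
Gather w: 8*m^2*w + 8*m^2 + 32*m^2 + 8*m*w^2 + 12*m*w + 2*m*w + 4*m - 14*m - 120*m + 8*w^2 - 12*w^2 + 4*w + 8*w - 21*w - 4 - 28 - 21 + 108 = 40*m^2 - 130*m + w^2*(8*m - 4) + w*(8*m^2 + 14*m - 9) + 55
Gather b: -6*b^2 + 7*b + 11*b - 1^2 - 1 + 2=-6*b^2 + 18*b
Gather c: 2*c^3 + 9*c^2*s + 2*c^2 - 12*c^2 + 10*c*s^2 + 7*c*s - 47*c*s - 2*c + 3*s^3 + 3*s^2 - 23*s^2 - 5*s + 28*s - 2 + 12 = 2*c^3 + c^2*(9*s - 10) + c*(10*s^2 - 40*s - 2) + 3*s^3 - 20*s^2 + 23*s + 10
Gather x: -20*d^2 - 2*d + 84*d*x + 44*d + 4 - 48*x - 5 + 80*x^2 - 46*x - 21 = -20*d^2 + 42*d + 80*x^2 + x*(84*d - 94) - 22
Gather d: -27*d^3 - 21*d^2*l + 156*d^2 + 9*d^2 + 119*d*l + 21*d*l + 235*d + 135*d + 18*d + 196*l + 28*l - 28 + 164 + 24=-27*d^3 + d^2*(165 - 21*l) + d*(140*l + 388) + 224*l + 160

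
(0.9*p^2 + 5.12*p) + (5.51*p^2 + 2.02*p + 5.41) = 6.41*p^2 + 7.14*p + 5.41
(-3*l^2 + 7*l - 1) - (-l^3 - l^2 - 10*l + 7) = l^3 - 2*l^2 + 17*l - 8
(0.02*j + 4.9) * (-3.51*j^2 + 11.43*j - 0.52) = -0.0702*j^3 - 16.9704*j^2 + 55.9966*j - 2.548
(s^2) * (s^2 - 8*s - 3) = s^4 - 8*s^3 - 3*s^2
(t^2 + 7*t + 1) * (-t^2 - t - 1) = -t^4 - 8*t^3 - 9*t^2 - 8*t - 1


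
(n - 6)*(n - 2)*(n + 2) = n^3 - 6*n^2 - 4*n + 24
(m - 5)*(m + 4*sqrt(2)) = m^2 - 5*m + 4*sqrt(2)*m - 20*sqrt(2)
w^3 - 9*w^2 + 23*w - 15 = (w - 5)*(w - 3)*(w - 1)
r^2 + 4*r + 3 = (r + 1)*(r + 3)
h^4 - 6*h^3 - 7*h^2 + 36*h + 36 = (h - 6)*(h - 3)*(h + 1)*(h + 2)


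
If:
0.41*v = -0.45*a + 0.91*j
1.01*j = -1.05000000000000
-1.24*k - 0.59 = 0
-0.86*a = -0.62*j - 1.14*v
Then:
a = -1.55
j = -1.04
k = -0.48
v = -0.60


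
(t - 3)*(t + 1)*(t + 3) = t^3 + t^2 - 9*t - 9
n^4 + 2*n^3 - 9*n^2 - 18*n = n*(n - 3)*(n + 2)*(n + 3)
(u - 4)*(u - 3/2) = u^2 - 11*u/2 + 6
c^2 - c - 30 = (c - 6)*(c + 5)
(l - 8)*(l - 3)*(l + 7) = l^3 - 4*l^2 - 53*l + 168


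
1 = 1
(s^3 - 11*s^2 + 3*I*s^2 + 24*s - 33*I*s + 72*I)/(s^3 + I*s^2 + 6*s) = (s^2 - 11*s + 24)/(s*(s - 2*I))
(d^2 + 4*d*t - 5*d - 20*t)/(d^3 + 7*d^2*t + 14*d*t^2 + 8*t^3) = (d - 5)/(d^2 + 3*d*t + 2*t^2)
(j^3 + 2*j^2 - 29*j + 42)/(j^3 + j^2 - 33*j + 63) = (j - 2)/(j - 3)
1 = 1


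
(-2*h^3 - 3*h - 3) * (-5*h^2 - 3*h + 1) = 10*h^5 + 6*h^4 + 13*h^3 + 24*h^2 + 6*h - 3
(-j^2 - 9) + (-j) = -j^2 - j - 9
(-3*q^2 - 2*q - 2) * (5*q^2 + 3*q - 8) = -15*q^4 - 19*q^3 + 8*q^2 + 10*q + 16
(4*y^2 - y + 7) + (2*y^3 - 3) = 2*y^3 + 4*y^2 - y + 4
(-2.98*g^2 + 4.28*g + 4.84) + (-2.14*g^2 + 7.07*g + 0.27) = -5.12*g^2 + 11.35*g + 5.11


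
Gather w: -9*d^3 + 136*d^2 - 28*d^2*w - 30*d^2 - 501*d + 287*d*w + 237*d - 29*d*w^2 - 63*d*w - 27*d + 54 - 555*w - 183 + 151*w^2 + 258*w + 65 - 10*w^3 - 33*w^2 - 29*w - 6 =-9*d^3 + 106*d^2 - 291*d - 10*w^3 + w^2*(118 - 29*d) + w*(-28*d^2 + 224*d - 326) - 70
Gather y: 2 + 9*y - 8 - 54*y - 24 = -45*y - 30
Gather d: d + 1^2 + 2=d + 3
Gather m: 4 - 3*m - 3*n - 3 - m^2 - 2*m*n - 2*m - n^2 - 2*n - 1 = -m^2 + m*(-2*n - 5) - n^2 - 5*n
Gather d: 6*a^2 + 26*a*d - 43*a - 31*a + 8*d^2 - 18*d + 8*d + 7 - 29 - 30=6*a^2 - 74*a + 8*d^2 + d*(26*a - 10) - 52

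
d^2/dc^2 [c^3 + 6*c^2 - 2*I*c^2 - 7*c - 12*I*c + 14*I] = 6*c + 12 - 4*I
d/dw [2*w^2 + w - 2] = 4*w + 1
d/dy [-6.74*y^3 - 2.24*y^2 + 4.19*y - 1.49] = -20.22*y^2 - 4.48*y + 4.19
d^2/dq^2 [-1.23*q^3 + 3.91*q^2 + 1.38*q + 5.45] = 7.82 - 7.38*q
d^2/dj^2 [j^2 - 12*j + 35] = 2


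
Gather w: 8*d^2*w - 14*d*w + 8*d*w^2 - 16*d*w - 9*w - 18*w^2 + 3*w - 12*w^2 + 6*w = w^2*(8*d - 30) + w*(8*d^2 - 30*d)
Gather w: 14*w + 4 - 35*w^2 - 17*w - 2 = -35*w^2 - 3*w + 2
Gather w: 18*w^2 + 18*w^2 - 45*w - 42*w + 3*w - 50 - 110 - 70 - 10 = 36*w^2 - 84*w - 240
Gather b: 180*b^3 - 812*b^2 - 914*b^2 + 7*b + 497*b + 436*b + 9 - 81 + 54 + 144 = 180*b^3 - 1726*b^2 + 940*b + 126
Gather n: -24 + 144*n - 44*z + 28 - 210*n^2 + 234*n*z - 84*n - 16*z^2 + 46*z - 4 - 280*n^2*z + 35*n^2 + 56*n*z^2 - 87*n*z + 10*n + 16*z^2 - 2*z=n^2*(-280*z - 175) + n*(56*z^2 + 147*z + 70)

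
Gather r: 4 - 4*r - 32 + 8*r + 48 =4*r + 20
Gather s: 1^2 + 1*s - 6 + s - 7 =2*s - 12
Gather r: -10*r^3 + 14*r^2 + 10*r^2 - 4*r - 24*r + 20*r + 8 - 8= -10*r^3 + 24*r^2 - 8*r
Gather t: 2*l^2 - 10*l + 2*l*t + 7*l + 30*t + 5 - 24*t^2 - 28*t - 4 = 2*l^2 - 3*l - 24*t^2 + t*(2*l + 2) + 1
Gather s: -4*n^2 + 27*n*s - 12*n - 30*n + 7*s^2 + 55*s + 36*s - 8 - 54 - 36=-4*n^2 - 42*n + 7*s^2 + s*(27*n + 91) - 98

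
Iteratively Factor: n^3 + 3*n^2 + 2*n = (n)*(n^2 + 3*n + 2) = n*(n + 2)*(n + 1)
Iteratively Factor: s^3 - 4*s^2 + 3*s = (s - 1)*(s^2 - 3*s) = (s - 3)*(s - 1)*(s)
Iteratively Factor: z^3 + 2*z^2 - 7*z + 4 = (z - 1)*(z^2 + 3*z - 4) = (z - 1)^2*(z + 4)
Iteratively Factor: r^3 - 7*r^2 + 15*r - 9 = (r - 3)*(r^2 - 4*r + 3) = (r - 3)^2*(r - 1)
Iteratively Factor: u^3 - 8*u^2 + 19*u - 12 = (u - 1)*(u^2 - 7*u + 12) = (u - 3)*(u - 1)*(u - 4)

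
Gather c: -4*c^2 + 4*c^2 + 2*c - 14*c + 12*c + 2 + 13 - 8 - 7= 0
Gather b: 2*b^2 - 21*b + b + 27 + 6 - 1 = 2*b^2 - 20*b + 32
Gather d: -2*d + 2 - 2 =-2*d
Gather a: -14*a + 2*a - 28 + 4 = -12*a - 24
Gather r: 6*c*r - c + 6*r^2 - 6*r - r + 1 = -c + 6*r^2 + r*(6*c - 7) + 1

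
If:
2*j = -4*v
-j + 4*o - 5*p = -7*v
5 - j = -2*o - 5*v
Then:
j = -2*v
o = -7*v/2 - 5/2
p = -v - 2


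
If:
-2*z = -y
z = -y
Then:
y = 0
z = 0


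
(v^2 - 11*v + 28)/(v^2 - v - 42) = (v - 4)/(v + 6)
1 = 1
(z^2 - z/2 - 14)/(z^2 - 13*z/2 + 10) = (2*z + 7)/(2*z - 5)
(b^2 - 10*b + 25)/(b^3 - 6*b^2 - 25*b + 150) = (b - 5)/(b^2 - b - 30)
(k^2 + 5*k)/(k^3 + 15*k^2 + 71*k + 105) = k/(k^2 + 10*k + 21)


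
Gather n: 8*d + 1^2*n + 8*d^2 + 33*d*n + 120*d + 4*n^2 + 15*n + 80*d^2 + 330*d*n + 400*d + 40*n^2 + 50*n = 88*d^2 + 528*d + 44*n^2 + n*(363*d + 66)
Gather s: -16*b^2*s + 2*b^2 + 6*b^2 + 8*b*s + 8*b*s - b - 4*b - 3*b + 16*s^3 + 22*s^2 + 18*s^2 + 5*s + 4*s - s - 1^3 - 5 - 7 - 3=8*b^2 - 8*b + 16*s^3 + 40*s^2 + s*(-16*b^2 + 16*b + 8) - 16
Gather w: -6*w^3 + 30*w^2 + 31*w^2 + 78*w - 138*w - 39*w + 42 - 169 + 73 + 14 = -6*w^3 + 61*w^2 - 99*w - 40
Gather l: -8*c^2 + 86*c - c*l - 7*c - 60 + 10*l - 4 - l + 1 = -8*c^2 + 79*c + l*(9 - c) - 63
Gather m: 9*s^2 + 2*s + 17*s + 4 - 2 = 9*s^2 + 19*s + 2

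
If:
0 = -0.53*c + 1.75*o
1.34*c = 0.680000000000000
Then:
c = 0.51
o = 0.15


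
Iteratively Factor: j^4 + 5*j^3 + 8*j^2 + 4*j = (j)*(j^3 + 5*j^2 + 8*j + 4) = j*(j + 1)*(j^2 + 4*j + 4) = j*(j + 1)*(j + 2)*(j + 2)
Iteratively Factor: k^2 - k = (k - 1)*(k)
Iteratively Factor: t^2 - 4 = (t - 2)*(t + 2)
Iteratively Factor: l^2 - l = (l)*(l - 1)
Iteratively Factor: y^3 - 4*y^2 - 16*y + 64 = (y + 4)*(y^2 - 8*y + 16) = (y - 4)*(y + 4)*(y - 4)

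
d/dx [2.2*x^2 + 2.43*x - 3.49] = 4.4*x + 2.43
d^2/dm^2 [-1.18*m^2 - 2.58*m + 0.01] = -2.36000000000000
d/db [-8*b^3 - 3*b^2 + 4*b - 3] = -24*b^2 - 6*b + 4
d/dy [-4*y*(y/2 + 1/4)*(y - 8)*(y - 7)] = -8*y^3 + 87*y^2 - 194*y - 56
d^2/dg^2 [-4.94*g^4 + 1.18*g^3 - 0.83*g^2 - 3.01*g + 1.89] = -59.28*g^2 + 7.08*g - 1.66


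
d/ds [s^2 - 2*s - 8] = 2*s - 2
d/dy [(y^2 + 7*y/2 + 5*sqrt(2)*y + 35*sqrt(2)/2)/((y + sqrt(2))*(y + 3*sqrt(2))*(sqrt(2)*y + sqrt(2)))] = (-2*sqrt(2)*y^4 - 40*y^3 - 14*sqrt(2)*y^3 - 270*y^2 - 75*sqrt(2)*y^2 - 536*sqrt(2)*y - 140*y - 238*sqrt(2) - 300)/(4*(y^6 + 2*y^5 + 8*sqrt(2)*y^5 + 16*sqrt(2)*y^4 + 45*y^4 + 56*sqrt(2)*y^3 + 88*y^3 + 80*y^2 + 96*sqrt(2)*y^2 + 48*sqrt(2)*y + 72*y + 36))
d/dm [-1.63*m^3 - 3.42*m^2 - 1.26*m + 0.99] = -4.89*m^2 - 6.84*m - 1.26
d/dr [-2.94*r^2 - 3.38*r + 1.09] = -5.88*r - 3.38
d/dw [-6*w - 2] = -6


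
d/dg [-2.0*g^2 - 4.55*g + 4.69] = -4.0*g - 4.55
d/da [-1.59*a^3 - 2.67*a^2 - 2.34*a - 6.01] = -4.77*a^2 - 5.34*a - 2.34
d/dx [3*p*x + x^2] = 3*p + 2*x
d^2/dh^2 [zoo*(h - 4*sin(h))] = zoo*sin(h)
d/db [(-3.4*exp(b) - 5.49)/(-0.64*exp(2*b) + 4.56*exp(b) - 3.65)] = (-2.176*exp(2*b) - 7.0272*exp(b) + 37.4444)*exp(b)/(0.4096*exp(4*b) - 5.8368*exp(3*b) + 25.4656*exp(2*b) - 33.288*exp(b) + 13.3225)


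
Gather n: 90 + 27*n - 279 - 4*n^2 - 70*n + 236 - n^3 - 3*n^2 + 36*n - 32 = -n^3 - 7*n^2 - 7*n + 15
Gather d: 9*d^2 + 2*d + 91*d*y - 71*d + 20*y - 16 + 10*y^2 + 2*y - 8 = 9*d^2 + d*(91*y - 69) + 10*y^2 + 22*y - 24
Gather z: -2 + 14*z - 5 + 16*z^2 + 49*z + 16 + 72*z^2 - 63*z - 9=88*z^2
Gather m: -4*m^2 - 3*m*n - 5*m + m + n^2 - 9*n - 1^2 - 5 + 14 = -4*m^2 + m*(-3*n - 4) + n^2 - 9*n + 8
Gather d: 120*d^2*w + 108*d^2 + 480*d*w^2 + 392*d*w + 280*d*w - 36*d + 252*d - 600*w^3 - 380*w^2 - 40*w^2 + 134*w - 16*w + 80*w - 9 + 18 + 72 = d^2*(120*w + 108) + d*(480*w^2 + 672*w + 216) - 600*w^3 - 420*w^2 + 198*w + 81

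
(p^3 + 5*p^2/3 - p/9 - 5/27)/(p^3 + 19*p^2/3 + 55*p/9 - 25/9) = (p + 1/3)/(p + 5)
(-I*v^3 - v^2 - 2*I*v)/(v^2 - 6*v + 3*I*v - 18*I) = v*(-I*v^2 - v - 2*I)/(v^2 + 3*v*(-2 + I) - 18*I)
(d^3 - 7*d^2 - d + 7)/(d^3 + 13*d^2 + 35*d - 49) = (d^2 - 6*d - 7)/(d^2 + 14*d + 49)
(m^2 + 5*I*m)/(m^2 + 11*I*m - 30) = m/(m + 6*I)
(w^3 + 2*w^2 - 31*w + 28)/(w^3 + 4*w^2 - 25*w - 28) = (w - 1)/(w + 1)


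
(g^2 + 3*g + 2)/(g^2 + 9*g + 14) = (g + 1)/(g + 7)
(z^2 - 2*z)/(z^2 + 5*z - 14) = z/(z + 7)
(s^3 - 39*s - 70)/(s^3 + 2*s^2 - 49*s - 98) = (s + 5)/(s + 7)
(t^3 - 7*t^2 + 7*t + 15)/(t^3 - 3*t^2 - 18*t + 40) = (t^2 - 2*t - 3)/(t^2 + 2*t - 8)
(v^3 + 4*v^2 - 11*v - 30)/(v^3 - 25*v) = (v^2 - v - 6)/(v*(v - 5))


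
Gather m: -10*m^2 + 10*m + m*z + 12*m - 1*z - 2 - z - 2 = -10*m^2 + m*(z + 22) - 2*z - 4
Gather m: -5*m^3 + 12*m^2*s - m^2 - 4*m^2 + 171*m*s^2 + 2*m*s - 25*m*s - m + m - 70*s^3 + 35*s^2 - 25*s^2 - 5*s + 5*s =-5*m^3 + m^2*(12*s - 5) + m*(171*s^2 - 23*s) - 70*s^3 + 10*s^2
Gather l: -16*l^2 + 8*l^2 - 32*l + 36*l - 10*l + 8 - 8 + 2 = -8*l^2 - 6*l + 2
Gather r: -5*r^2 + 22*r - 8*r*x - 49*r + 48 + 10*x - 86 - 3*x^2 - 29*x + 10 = -5*r^2 + r*(-8*x - 27) - 3*x^2 - 19*x - 28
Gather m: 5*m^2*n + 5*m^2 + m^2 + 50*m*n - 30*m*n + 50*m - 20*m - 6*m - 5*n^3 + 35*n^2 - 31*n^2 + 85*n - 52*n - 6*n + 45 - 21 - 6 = m^2*(5*n + 6) + m*(20*n + 24) - 5*n^3 + 4*n^2 + 27*n + 18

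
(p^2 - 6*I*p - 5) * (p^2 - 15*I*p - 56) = p^4 - 21*I*p^3 - 151*p^2 + 411*I*p + 280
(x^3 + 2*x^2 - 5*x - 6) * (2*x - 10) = 2*x^4 - 6*x^3 - 30*x^2 + 38*x + 60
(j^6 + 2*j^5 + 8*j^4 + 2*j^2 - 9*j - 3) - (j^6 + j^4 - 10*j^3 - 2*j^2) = 2*j^5 + 7*j^4 + 10*j^3 + 4*j^2 - 9*j - 3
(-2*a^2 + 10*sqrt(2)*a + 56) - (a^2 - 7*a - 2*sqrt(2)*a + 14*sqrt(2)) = -3*a^2 + 7*a + 12*sqrt(2)*a - 14*sqrt(2) + 56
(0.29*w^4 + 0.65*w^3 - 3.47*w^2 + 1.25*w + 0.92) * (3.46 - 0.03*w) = -0.0087*w^5 + 0.9839*w^4 + 2.3531*w^3 - 12.0437*w^2 + 4.2974*w + 3.1832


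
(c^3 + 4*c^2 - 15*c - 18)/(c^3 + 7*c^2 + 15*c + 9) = (c^2 + 3*c - 18)/(c^2 + 6*c + 9)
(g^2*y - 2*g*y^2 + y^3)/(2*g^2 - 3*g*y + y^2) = y*(-g + y)/(-2*g + y)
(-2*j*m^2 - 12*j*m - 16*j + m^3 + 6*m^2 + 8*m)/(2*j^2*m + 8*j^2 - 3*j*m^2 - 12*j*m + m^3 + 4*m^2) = (-m - 2)/(j - m)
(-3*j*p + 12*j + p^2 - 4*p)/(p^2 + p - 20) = (-3*j + p)/(p + 5)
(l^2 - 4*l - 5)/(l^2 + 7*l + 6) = (l - 5)/(l + 6)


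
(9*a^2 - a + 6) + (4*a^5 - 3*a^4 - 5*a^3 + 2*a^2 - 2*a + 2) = 4*a^5 - 3*a^4 - 5*a^3 + 11*a^2 - 3*a + 8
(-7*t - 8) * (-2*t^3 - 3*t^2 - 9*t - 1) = 14*t^4 + 37*t^3 + 87*t^2 + 79*t + 8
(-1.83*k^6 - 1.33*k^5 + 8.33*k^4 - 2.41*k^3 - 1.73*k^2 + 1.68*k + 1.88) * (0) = 0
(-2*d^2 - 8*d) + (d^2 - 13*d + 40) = -d^2 - 21*d + 40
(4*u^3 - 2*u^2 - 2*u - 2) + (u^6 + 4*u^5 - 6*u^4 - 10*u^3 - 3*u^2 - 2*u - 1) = u^6 + 4*u^5 - 6*u^4 - 6*u^3 - 5*u^2 - 4*u - 3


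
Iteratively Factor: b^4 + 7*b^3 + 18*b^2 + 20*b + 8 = (b + 2)*(b^3 + 5*b^2 + 8*b + 4) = (b + 1)*(b + 2)*(b^2 + 4*b + 4) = (b + 1)*(b + 2)^2*(b + 2)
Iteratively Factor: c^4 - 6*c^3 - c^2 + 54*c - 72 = (c - 4)*(c^3 - 2*c^2 - 9*c + 18) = (c - 4)*(c - 2)*(c^2 - 9) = (c - 4)*(c - 3)*(c - 2)*(c + 3)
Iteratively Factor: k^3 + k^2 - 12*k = (k)*(k^2 + k - 12) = k*(k - 3)*(k + 4)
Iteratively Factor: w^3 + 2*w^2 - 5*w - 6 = (w + 3)*(w^2 - w - 2) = (w - 2)*(w + 3)*(w + 1)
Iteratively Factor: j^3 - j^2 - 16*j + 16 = (j - 4)*(j^2 + 3*j - 4) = (j - 4)*(j + 4)*(j - 1)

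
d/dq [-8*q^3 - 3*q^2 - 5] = 6*q*(-4*q - 1)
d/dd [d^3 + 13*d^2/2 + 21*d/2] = 3*d^2 + 13*d + 21/2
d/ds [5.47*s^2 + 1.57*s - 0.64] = 10.94*s + 1.57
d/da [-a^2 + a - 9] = 1 - 2*a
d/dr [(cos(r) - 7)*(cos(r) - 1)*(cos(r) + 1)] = (-3*cos(r)^2 + 14*cos(r) + 1)*sin(r)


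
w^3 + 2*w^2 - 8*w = w*(w - 2)*(w + 4)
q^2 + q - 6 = (q - 2)*(q + 3)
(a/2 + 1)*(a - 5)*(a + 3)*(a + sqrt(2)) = a^4/2 + sqrt(2)*a^3/2 - 19*a^2/2 - 15*a - 19*sqrt(2)*a/2 - 15*sqrt(2)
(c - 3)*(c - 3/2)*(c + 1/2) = c^3 - 4*c^2 + 9*c/4 + 9/4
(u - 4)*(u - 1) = u^2 - 5*u + 4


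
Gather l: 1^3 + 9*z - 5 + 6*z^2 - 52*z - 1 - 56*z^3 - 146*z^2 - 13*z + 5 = -56*z^3 - 140*z^2 - 56*z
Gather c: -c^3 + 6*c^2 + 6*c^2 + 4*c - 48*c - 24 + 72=-c^3 + 12*c^2 - 44*c + 48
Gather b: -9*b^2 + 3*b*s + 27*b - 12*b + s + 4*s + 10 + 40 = -9*b^2 + b*(3*s + 15) + 5*s + 50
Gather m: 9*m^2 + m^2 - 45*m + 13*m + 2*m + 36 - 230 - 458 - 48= 10*m^2 - 30*m - 700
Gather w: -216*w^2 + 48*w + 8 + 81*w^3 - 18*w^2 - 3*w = 81*w^3 - 234*w^2 + 45*w + 8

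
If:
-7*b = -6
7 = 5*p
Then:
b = 6/7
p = 7/5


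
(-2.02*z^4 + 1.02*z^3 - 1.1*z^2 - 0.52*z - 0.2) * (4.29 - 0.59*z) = 1.1918*z^5 - 9.2676*z^4 + 5.0248*z^3 - 4.4122*z^2 - 2.1128*z - 0.858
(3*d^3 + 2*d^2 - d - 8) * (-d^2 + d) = -3*d^5 + d^4 + 3*d^3 + 7*d^2 - 8*d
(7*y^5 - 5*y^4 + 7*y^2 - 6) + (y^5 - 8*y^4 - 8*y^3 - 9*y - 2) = 8*y^5 - 13*y^4 - 8*y^3 + 7*y^2 - 9*y - 8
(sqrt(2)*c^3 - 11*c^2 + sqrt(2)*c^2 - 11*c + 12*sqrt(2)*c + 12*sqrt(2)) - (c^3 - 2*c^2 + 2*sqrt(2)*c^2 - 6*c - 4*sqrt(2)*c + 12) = -c^3 + sqrt(2)*c^3 - 9*c^2 - sqrt(2)*c^2 - 5*c + 16*sqrt(2)*c - 12 + 12*sqrt(2)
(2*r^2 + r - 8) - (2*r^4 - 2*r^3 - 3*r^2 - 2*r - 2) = -2*r^4 + 2*r^3 + 5*r^2 + 3*r - 6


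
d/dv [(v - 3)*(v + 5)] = 2*v + 2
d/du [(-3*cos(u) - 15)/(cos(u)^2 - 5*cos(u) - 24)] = 3*(sin(u)^2 - 10*cos(u))*sin(u)/(sin(u)^2 + 5*cos(u) + 23)^2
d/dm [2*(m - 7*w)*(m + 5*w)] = 4*m - 4*w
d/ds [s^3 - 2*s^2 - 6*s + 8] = 3*s^2 - 4*s - 6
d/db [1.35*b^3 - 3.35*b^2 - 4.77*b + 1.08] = 4.05*b^2 - 6.7*b - 4.77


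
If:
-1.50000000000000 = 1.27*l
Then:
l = -1.18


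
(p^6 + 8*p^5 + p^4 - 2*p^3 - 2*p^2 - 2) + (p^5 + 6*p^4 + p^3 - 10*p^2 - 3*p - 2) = p^6 + 9*p^5 + 7*p^4 - p^3 - 12*p^2 - 3*p - 4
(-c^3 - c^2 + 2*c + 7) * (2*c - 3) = -2*c^4 + c^3 + 7*c^2 + 8*c - 21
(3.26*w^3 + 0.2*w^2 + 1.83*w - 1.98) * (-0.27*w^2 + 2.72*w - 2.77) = -0.8802*w^5 + 8.8132*w^4 - 8.9803*w^3 + 4.9582*w^2 - 10.4547*w + 5.4846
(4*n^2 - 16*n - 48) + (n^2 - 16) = 5*n^2 - 16*n - 64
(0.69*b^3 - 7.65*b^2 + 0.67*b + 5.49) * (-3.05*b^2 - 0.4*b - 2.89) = -2.1045*b^5 + 23.0565*b^4 - 0.977599999999999*b^3 + 5.096*b^2 - 4.1323*b - 15.8661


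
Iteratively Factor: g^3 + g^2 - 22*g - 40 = (g - 5)*(g^2 + 6*g + 8) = (g - 5)*(g + 4)*(g + 2)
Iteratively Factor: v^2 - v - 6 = (v - 3)*(v + 2)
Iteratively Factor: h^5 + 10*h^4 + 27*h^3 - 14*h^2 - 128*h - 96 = (h + 4)*(h^4 + 6*h^3 + 3*h^2 - 26*h - 24) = (h - 2)*(h + 4)*(h^3 + 8*h^2 + 19*h + 12) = (h - 2)*(h + 3)*(h + 4)*(h^2 + 5*h + 4) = (h - 2)*(h + 1)*(h + 3)*(h + 4)*(h + 4)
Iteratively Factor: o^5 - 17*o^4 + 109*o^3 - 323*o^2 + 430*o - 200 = (o - 2)*(o^4 - 15*o^3 + 79*o^2 - 165*o + 100) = (o - 4)*(o - 2)*(o^3 - 11*o^2 + 35*o - 25) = (o - 4)*(o - 2)*(o - 1)*(o^2 - 10*o + 25) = (o - 5)*(o - 4)*(o - 2)*(o - 1)*(o - 5)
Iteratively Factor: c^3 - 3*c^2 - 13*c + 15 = (c - 1)*(c^2 - 2*c - 15) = (c - 1)*(c + 3)*(c - 5)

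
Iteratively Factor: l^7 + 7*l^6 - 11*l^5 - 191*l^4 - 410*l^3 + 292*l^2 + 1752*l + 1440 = (l + 2)*(l^6 + 5*l^5 - 21*l^4 - 149*l^3 - 112*l^2 + 516*l + 720) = (l + 2)*(l + 3)*(l^5 + 2*l^4 - 27*l^3 - 68*l^2 + 92*l + 240) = (l - 2)*(l + 2)*(l + 3)*(l^4 + 4*l^3 - 19*l^2 - 106*l - 120) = (l - 2)*(l + 2)*(l + 3)*(l + 4)*(l^3 - 19*l - 30) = (l - 2)*(l + 2)^2*(l + 3)*(l + 4)*(l^2 - 2*l - 15) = (l - 2)*(l + 2)^2*(l + 3)^2*(l + 4)*(l - 5)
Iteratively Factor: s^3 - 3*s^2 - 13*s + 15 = (s - 5)*(s^2 + 2*s - 3) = (s - 5)*(s + 3)*(s - 1)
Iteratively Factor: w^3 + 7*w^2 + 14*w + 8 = (w + 1)*(w^2 + 6*w + 8) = (w + 1)*(w + 2)*(w + 4)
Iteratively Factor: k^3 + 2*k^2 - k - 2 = (k - 1)*(k^2 + 3*k + 2) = (k - 1)*(k + 1)*(k + 2)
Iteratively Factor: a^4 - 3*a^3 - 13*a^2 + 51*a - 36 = (a - 3)*(a^3 - 13*a + 12) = (a - 3)^2*(a^2 + 3*a - 4) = (a - 3)^2*(a - 1)*(a + 4)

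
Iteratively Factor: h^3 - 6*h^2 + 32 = (h - 4)*(h^2 - 2*h - 8) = (h - 4)*(h + 2)*(h - 4)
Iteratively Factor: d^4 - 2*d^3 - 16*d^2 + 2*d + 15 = (d + 3)*(d^3 - 5*d^2 - d + 5) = (d + 1)*(d + 3)*(d^2 - 6*d + 5) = (d - 1)*(d + 1)*(d + 3)*(d - 5)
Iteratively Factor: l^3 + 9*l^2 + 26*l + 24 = (l + 3)*(l^2 + 6*l + 8) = (l + 2)*(l + 3)*(l + 4)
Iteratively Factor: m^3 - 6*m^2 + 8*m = (m - 2)*(m^2 - 4*m) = (m - 4)*(m - 2)*(m)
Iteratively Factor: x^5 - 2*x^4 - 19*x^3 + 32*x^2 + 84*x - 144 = (x + 3)*(x^4 - 5*x^3 - 4*x^2 + 44*x - 48) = (x + 3)^2*(x^3 - 8*x^2 + 20*x - 16) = (x - 2)*(x + 3)^2*(x^2 - 6*x + 8) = (x - 4)*(x - 2)*(x + 3)^2*(x - 2)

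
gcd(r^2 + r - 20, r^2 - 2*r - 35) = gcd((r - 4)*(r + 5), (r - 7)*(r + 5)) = r + 5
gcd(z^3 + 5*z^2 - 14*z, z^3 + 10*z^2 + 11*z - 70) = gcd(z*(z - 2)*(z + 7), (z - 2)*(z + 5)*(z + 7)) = z^2 + 5*z - 14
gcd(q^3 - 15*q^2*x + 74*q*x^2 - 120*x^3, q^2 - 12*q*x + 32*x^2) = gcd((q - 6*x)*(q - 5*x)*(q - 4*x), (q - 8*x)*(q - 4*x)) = -q + 4*x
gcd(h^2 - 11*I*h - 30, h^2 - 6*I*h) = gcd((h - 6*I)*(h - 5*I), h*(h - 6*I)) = h - 6*I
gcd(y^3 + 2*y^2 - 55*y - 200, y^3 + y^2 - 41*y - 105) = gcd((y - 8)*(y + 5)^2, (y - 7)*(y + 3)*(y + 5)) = y + 5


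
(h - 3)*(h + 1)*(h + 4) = h^3 + 2*h^2 - 11*h - 12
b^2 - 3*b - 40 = (b - 8)*(b + 5)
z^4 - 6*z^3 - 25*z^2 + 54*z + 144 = (z - 8)*(z - 3)*(z + 2)*(z + 3)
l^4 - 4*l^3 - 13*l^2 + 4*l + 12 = (l - 6)*(l - 1)*(l + 1)*(l + 2)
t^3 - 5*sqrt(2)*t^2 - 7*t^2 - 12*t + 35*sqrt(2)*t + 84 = (t - 7)*(t - 6*sqrt(2))*(t + sqrt(2))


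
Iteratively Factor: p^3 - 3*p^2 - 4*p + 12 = (p + 2)*(p^2 - 5*p + 6) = (p - 2)*(p + 2)*(p - 3)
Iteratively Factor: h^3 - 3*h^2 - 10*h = (h + 2)*(h^2 - 5*h) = h*(h + 2)*(h - 5)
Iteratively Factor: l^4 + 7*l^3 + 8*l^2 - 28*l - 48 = (l - 2)*(l^3 + 9*l^2 + 26*l + 24) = (l - 2)*(l + 3)*(l^2 + 6*l + 8) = (l - 2)*(l + 3)*(l + 4)*(l + 2)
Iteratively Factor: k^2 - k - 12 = (k + 3)*(k - 4)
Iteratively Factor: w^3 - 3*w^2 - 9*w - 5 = (w + 1)*(w^2 - 4*w - 5) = (w + 1)^2*(w - 5)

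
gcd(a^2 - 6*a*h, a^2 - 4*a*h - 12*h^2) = a - 6*h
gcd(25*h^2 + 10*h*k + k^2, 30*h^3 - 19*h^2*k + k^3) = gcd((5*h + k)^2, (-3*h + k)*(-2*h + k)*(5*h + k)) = 5*h + k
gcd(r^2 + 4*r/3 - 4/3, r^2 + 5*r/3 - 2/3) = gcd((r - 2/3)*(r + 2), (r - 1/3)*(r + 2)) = r + 2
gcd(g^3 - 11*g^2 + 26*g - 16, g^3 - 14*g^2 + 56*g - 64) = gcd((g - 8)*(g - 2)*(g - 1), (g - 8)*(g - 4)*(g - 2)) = g^2 - 10*g + 16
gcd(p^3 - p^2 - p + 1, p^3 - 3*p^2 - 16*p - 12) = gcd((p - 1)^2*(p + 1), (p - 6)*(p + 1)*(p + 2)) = p + 1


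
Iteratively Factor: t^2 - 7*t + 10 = (t - 2)*(t - 5)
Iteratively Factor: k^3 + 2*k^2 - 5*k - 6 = (k - 2)*(k^2 + 4*k + 3) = (k - 2)*(k + 1)*(k + 3)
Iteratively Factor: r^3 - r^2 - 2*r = (r + 1)*(r^2 - 2*r) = (r - 2)*(r + 1)*(r)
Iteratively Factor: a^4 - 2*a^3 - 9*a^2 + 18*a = (a - 3)*(a^3 + a^2 - 6*a) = (a - 3)*(a - 2)*(a^2 + 3*a) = (a - 3)*(a - 2)*(a + 3)*(a)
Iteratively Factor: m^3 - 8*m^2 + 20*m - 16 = (m - 2)*(m^2 - 6*m + 8) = (m - 2)^2*(m - 4)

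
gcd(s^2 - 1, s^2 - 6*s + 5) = s - 1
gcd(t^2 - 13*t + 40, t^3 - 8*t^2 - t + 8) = t - 8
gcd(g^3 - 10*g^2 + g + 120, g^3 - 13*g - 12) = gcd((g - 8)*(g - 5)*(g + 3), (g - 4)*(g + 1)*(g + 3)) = g + 3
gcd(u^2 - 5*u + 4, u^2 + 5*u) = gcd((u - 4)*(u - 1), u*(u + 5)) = 1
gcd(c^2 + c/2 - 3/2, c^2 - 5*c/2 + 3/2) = c - 1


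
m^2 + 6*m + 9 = (m + 3)^2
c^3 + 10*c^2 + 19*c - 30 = (c - 1)*(c + 5)*(c + 6)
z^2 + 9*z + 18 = (z + 3)*(z + 6)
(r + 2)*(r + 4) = r^2 + 6*r + 8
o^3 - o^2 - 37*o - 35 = (o - 7)*(o + 1)*(o + 5)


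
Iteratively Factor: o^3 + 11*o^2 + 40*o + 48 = (o + 4)*(o^2 + 7*o + 12) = (o + 4)^2*(o + 3)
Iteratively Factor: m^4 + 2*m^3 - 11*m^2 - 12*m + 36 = (m + 3)*(m^3 - m^2 - 8*m + 12) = (m - 2)*(m + 3)*(m^2 + m - 6) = (m - 2)*(m + 3)^2*(m - 2)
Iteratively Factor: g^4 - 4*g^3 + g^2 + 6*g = (g)*(g^3 - 4*g^2 + g + 6) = g*(g + 1)*(g^2 - 5*g + 6) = g*(g - 2)*(g + 1)*(g - 3)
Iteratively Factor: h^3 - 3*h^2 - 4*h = (h + 1)*(h^2 - 4*h) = (h - 4)*(h + 1)*(h)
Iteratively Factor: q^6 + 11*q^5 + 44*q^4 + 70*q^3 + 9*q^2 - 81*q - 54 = (q + 3)*(q^5 + 8*q^4 + 20*q^3 + 10*q^2 - 21*q - 18) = (q + 3)^2*(q^4 + 5*q^3 + 5*q^2 - 5*q - 6) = (q + 3)^3*(q^3 + 2*q^2 - q - 2) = (q - 1)*(q + 3)^3*(q^2 + 3*q + 2) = (q - 1)*(q + 1)*(q + 3)^3*(q + 2)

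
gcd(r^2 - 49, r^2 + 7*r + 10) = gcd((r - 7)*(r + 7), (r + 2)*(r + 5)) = 1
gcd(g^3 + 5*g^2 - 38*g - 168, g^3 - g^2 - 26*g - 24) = g^2 - 2*g - 24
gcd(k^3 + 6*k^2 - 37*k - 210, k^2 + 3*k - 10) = k + 5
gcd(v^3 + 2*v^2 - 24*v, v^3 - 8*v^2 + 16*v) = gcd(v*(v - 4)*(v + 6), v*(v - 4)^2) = v^2 - 4*v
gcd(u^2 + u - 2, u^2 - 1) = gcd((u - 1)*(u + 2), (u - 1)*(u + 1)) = u - 1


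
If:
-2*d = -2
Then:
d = 1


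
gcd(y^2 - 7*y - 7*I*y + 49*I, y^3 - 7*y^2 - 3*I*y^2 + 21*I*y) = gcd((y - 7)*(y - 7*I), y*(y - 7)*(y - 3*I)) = y - 7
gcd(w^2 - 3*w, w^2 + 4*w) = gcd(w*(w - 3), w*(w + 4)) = w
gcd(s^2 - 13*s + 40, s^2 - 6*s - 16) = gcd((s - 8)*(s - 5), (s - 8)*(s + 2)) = s - 8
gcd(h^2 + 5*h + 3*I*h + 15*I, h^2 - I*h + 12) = h + 3*I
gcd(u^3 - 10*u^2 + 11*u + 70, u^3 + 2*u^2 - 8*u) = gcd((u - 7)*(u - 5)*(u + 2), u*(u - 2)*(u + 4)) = 1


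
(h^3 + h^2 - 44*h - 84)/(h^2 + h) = (h^3 + h^2 - 44*h - 84)/(h*(h + 1))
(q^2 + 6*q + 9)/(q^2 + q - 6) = (q + 3)/(q - 2)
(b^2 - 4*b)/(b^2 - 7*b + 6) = b*(b - 4)/(b^2 - 7*b + 6)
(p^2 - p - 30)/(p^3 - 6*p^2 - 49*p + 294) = (p + 5)/(p^2 - 49)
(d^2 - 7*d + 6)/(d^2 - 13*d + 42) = (d - 1)/(d - 7)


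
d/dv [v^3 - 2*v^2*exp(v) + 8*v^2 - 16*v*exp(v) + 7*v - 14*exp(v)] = -2*v^2*exp(v) + 3*v^2 - 20*v*exp(v) + 16*v - 30*exp(v) + 7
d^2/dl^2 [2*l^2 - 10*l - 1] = 4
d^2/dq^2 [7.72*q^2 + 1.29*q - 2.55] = 15.4400000000000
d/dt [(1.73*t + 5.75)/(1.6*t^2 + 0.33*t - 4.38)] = (2.768*t^2 + 0.5709*t - (1.73*t + 5.75)*(3.2*t + 0.33) - 7.5774)/(1.6*t^2 + 0.33*t - 4.38)^2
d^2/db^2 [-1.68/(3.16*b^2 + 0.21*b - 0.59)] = (33.551616*b^2 + 2.229696*b - 1.68*(6.32*b + 0.21)*(12.64*b + 0.42) - 6.264384)/(3.16*b^2 + 0.21*b - 0.59)^3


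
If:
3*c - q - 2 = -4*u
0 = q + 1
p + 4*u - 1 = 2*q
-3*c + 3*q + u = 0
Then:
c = -11/15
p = -21/5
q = -1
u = 4/5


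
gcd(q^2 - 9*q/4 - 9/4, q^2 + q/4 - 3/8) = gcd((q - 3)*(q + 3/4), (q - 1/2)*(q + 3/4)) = q + 3/4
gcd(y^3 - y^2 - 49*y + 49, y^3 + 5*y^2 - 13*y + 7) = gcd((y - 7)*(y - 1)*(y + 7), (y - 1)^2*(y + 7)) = y^2 + 6*y - 7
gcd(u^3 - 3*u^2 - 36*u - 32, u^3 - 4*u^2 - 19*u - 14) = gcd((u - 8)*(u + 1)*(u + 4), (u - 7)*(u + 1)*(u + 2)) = u + 1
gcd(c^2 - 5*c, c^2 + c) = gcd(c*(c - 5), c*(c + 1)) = c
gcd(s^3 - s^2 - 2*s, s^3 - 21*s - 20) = s + 1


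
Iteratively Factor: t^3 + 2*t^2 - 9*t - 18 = (t + 2)*(t^2 - 9) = (t - 3)*(t + 2)*(t + 3)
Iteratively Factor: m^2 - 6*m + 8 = (m - 2)*(m - 4)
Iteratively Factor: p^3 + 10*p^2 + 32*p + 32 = (p + 4)*(p^2 + 6*p + 8) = (p + 4)^2*(p + 2)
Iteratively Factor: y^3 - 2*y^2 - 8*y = (y)*(y^2 - 2*y - 8) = y*(y - 4)*(y + 2)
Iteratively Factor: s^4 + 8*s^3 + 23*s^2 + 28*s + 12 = (s + 3)*(s^3 + 5*s^2 + 8*s + 4) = (s + 2)*(s + 3)*(s^2 + 3*s + 2) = (s + 2)^2*(s + 3)*(s + 1)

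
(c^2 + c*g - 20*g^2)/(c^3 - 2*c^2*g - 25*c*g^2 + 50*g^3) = (c - 4*g)/(c^2 - 7*c*g + 10*g^2)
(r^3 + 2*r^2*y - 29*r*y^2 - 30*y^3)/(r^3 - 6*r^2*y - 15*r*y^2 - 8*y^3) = (-r^2 - r*y + 30*y^2)/(-r^2 + 7*r*y + 8*y^2)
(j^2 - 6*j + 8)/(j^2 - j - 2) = (j - 4)/(j + 1)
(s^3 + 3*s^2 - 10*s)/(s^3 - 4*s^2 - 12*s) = (-s^2 - 3*s + 10)/(-s^2 + 4*s + 12)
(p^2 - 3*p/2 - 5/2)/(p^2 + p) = (p - 5/2)/p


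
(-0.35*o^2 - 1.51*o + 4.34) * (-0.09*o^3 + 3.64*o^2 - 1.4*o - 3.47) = 0.0315*o^5 - 1.1381*o^4 - 5.397*o^3 + 19.1261*o^2 - 0.8363*o - 15.0598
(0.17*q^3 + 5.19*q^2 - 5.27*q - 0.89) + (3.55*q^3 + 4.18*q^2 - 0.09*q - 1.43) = 3.72*q^3 + 9.37*q^2 - 5.36*q - 2.32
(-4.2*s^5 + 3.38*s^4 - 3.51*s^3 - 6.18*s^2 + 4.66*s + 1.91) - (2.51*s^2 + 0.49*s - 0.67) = -4.2*s^5 + 3.38*s^4 - 3.51*s^3 - 8.69*s^2 + 4.17*s + 2.58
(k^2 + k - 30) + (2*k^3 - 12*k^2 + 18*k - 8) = 2*k^3 - 11*k^2 + 19*k - 38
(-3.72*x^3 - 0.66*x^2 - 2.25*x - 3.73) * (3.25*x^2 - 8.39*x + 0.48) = -12.09*x^5 + 29.0658*x^4 - 3.5607*x^3 + 6.4382*x^2 + 30.2147*x - 1.7904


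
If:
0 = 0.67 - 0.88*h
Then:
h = 0.76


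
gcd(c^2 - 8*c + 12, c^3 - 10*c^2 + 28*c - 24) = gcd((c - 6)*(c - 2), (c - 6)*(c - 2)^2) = c^2 - 8*c + 12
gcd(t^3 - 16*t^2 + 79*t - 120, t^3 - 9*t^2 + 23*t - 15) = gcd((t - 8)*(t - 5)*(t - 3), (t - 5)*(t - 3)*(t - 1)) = t^2 - 8*t + 15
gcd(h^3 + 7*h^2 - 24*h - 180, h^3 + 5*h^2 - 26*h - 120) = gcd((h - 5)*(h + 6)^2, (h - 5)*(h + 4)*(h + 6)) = h^2 + h - 30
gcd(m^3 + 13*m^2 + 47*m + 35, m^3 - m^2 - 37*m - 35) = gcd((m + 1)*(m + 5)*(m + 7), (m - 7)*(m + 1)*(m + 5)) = m^2 + 6*m + 5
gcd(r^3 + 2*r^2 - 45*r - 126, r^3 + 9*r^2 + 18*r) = r^2 + 9*r + 18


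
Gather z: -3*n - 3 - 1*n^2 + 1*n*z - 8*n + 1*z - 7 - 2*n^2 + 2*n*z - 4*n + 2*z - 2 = -3*n^2 - 15*n + z*(3*n + 3) - 12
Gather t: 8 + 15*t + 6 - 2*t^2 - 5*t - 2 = -2*t^2 + 10*t + 12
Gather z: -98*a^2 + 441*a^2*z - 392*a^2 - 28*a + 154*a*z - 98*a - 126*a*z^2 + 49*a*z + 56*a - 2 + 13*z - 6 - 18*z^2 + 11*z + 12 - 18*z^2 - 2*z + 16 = -490*a^2 - 70*a + z^2*(-126*a - 36) + z*(441*a^2 + 203*a + 22) + 20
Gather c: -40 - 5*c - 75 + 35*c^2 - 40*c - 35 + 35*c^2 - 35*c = 70*c^2 - 80*c - 150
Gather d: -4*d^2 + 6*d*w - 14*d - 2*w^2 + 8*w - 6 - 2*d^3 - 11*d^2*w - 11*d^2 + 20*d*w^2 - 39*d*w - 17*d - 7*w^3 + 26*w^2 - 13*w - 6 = -2*d^3 + d^2*(-11*w - 15) + d*(20*w^2 - 33*w - 31) - 7*w^3 + 24*w^2 - 5*w - 12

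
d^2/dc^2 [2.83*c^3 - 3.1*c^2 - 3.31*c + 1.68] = 16.98*c - 6.2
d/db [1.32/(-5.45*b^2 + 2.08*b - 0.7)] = (14.388*b - 2.7456)/(5.45*b^2 - 2.08*b + 0.7)^2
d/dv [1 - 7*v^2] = -14*v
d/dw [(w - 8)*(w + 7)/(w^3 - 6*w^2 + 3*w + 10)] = (-w^4 + 2*w^3 + 165*w^2 - 652*w + 158)/(w^6 - 12*w^5 + 42*w^4 - 16*w^3 - 111*w^2 + 60*w + 100)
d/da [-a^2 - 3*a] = -2*a - 3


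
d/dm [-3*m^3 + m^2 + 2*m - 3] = -9*m^2 + 2*m + 2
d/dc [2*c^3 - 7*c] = 6*c^2 - 7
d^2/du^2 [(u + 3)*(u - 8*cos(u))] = 2*(4*u + 12)*cos(u) + 16*sin(u) + 2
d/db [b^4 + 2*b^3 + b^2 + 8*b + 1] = 4*b^3 + 6*b^2 + 2*b + 8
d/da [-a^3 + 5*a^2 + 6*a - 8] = -3*a^2 + 10*a + 6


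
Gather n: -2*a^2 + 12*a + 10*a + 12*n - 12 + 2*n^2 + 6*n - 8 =-2*a^2 + 22*a + 2*n^2 + 18*n - 20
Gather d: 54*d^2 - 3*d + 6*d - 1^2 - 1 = 54*d^2 + 3*d - 2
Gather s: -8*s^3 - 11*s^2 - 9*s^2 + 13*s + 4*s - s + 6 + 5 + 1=-8*s^3 - 20*s^2 + 16*s + 12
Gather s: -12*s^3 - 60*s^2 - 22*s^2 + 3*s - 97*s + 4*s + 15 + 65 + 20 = -12*s^3 - 82*s^2 - 90*s + 100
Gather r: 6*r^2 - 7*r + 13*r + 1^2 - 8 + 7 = 6*r^2 + 6*r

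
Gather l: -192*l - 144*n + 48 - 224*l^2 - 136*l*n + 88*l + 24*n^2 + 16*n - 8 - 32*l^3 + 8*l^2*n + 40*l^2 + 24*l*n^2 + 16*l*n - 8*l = -32*l^3 + l^2*(8*n - 184) + l*(24*n^2 - 120*n - 112) + 24*n^2 - 128*n + 40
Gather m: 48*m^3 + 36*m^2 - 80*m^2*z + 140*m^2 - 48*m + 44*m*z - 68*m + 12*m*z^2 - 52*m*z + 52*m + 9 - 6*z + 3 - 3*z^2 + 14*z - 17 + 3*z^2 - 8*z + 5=48*m^3 + m^2*(176 - 80*z) + m*(12*z^2 - 8*z - 64)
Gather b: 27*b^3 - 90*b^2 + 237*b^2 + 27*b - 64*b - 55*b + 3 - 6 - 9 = 27*b^3 + 147*b^2 - 92*b - 12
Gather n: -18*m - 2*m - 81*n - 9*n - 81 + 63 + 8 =-20*m - 90*n - 10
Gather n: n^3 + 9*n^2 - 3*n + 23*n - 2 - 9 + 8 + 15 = n^3 + 9*n^2 + 20*n + 12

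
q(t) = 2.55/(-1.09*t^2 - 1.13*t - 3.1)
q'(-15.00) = -0.00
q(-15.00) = -0.01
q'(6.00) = 0.02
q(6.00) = -0.05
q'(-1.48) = -0.37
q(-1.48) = -0.67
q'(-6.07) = -0.02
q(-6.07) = -0.07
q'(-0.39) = 0.09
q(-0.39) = -0.90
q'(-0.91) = -0.25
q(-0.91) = -0.86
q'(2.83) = 0.08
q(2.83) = -0.17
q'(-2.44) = -0.23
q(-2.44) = -0.37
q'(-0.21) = 0.20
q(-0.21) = -0.88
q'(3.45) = 0.06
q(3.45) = -0.13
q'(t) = 2.55*(2.18*t + 1.13)/(-1.09*t^2 - 1.13*t - 3.1)^2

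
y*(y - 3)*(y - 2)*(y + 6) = y^4 + y^3 - 24*y^2 + 36*y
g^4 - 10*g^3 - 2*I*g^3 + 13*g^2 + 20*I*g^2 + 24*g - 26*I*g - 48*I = (g - 8)*(g - 3)*(g + 1)*(g - 2*I)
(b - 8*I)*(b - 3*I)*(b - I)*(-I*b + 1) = -I*b^4 - 11*b^3 + 23*I*b^2 - 11*b + 24*I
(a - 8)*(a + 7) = a^2 - a - 56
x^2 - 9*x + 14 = (x - 7)*(x - 2)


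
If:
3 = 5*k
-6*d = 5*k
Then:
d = -1/2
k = 3/5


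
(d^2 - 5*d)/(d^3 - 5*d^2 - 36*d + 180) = d/(d^2 - 36)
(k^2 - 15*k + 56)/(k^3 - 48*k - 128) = (k - 7)/(k^2 + 8*k + 16)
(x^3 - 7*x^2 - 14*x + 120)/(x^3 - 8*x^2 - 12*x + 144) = (x - 5)/(x - 6)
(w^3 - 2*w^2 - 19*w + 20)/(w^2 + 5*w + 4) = (w^2 - 6*w + 5)/(w + 1)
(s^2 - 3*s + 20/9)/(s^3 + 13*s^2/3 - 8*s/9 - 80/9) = (3*s - 5)/(3*s^2 + 17*s + 20)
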